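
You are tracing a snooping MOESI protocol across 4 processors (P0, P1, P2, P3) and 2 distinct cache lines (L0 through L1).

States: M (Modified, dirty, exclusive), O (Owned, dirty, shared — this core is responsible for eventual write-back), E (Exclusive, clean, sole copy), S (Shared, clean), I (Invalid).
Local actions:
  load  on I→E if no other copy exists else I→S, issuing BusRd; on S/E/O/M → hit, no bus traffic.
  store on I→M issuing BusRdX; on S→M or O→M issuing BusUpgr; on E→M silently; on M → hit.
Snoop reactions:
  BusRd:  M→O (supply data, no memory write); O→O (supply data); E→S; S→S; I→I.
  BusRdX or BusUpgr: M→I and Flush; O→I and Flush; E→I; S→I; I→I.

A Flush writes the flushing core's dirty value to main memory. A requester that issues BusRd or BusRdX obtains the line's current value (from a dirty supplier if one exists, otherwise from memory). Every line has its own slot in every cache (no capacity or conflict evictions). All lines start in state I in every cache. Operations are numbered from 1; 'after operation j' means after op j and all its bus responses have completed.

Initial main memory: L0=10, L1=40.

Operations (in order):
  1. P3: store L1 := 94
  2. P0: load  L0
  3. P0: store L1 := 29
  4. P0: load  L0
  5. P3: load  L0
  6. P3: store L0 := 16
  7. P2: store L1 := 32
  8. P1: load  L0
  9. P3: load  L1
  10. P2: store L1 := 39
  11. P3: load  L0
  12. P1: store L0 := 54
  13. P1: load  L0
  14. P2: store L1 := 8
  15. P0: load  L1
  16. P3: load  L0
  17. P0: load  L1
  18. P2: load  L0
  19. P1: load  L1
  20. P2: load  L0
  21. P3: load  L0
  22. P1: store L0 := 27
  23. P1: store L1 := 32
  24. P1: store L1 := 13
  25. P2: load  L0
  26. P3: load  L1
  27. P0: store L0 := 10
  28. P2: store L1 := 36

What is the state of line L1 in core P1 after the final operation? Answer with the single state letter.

state = I

1. P3: store L1 := 94  bus=[BusRdX]  L1: P0=I P1=I P2=I P3=M  mem[L1]=40
2. P0: load  L0  bus=[BusRd]  L0: P0=E P1=I P2=I P3=I  mem[L0]=10
3. P0: store L1 := 29  bus=[BusRdX,Flush]  L1: P0=M P1=I P2=I P3=I  mem[L1]=94
4. P0: load  L0  bus=[-]  L0: P0=E P1=I P2=I P3=I  mem[L0]=10
5. P3: load  L0  bus=[BusRd]  L0: P0=S P1=I P2=I P3=S  mem[L0]=10
6. P3: store L0 := 16  bus=[BusUpgr]  L0: P0=I P1=I P2=I P3=M  mem[L0]=10
7. P2: store L1 := 32  bus=[BusRdX,Flush]  L1: P0=I P1=I P2=M P3=I  mem[L1]=29
8. P1: load  L0  bus=[BusRd]  L0: P0=I P1=S P2=I P3=O  mem[L0]=10
9. P3: load  L1  bus=[BusRd]  L1: P0=I P1=I P2=O P3=S  mem[L1]=29
10. P2: store L1 := 39  bus=[BusUpgr]  L1: P0=I P1=I P2=M P3=I  mem[L1]=29
11. P3: load  L0  bus=[-]  L0: P0=I P1=S P2=I P3=O  mem[L0]=10
12. P1: store L0 := 54  bus=[BusUpgr,Flush]  L0: P0=I P1=M P2=I P3=I  mem[L0]=16
13. P1: load  L0  bus=[-]  L0: P0=I P1=M P2=I P3=I  mem[L0]=16
14. P2: store L1 := 8  bus=[-]  L1: P0=I P1=I P2=M P3=I  mem[L1]=29
15. P0: load  L1  bus=[BusRd]  L1: P0=S P1=I P2=O P3=I  mem[L1]=29
16. P3: load  L0  bus=[BusRd]  L0: P0=I P1=O P2=I P3=S  mem[L0]=16
17. P0: load  L1  bus=[-]  L1: P0=S P1=I P2=O P3=I  mem[L1]=29
18. P2: load  L0  bus=[BusRd]  L0: P0=I P1=O P2=S P3=S  mem[L0]=16
19. P1: load  L1  bus=[BusRd]  L1: P0=S P1=S P2=O P3=I  mem[L1]=29
20. P2: load  L0  bus=[-]  L0: P0=I P1=O P2=S P3=S  mem[L0]=16
21. P3: load  L0  bus=[-]  L0: P0=I P1=O P2=S P3=S  mem[L0]=16
22. P1: store L0 := 27  bus=[BusUpgr]  L0: P0=I P1=M P2=I P3=I  mem[L0]=16
23. P1: store L1 := 32  bus=[BusUpgr,Flush]  L1: P0=I P1=M P2=I P3=I  mem[L1]=8
24. P1: store L1 := 13  bus=[-]  L1: P0=I P1=M P2=I P3=I  mem[L1]=8
25. P2: load  L0  bus=[BusRd]  L0: P0=I P1=O P2=S P3=I  mem[L0]=16
26. P3: load  L1  bus=[BusRd]  L1: P0=I P1=O P2=I P3=S  mem[L1]=8
27. P0: store L0 := 10  bus=[BusRdX,Flush]  L0: P0=M P1=I P2=I P3=I  mem[L0]=27
28. P2: store L1 := 36  bus=[BusRdX,Flush]  L1: P0=I P1=I P2=M P3=I  mem[L1]=13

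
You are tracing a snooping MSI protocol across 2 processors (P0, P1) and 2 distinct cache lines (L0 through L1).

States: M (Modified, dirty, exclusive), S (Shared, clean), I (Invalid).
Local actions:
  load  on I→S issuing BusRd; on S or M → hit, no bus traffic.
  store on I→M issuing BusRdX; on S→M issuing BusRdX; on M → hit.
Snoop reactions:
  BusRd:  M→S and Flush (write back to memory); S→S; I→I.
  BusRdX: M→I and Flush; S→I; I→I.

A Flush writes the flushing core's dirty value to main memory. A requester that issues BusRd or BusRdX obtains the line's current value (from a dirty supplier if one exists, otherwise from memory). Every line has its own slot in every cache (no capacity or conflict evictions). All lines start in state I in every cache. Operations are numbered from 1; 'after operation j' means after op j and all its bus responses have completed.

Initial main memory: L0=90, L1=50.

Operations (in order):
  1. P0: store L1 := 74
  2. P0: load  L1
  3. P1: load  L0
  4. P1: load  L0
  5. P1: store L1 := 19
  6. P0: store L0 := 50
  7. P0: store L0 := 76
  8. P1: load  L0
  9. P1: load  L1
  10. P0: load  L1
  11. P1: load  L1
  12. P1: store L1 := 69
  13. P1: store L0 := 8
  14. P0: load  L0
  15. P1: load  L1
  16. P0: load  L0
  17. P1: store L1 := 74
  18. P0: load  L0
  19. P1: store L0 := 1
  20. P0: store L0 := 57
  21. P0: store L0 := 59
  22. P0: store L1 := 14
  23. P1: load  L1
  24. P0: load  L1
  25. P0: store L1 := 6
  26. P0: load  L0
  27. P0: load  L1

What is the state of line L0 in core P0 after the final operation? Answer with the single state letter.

[1] P0: store L1 := 74 | P0:M(74), P1:I | bus: BusRdX
[2] P0: load  L1 | P0:M(74), P1:I | bus: none
[3] P1: load  L0 | P0:I, P1:S(90) | bus: BusRd
[4] P1: load  L0 | P0:I, P1:S(90) | bus: none
[5] P1: store L1 := 19 | P0:I, P1:M(19) | bus: BusRdX,Flush
[6] P0: store L0 := 50 | P0:M(50), P1:I | bus: BusRdX
[7] P0: store L0 := 76 | P0:M(76), P1:I | bus: none
[8] P1: load  L0 | P0:S(76), P1:S(76) | bus: BusRd,Flush
[9] P1: load  L1 | P0:I, P1:M(19) | bus: none
[10] P0: load  L1 | P0:S(19), P1:S(19) | bus: BusRd,Flush
[11] P1: load  L1 | P0:S(19), P1:S(19) | bus: none
[12] P1: store L1 := 69 | P0:I, P1:M(69) | bus: BusRdX
[13] P1: store L0 := 8 | P0:I, P1:M(8) | bus: BusRdX
[14] P0: load  L0 | P0:S(8), P1:S(8) | bus: BusRd,Flush
[15] P1: load  L1 | P0:I, P1:M(69) | bus: none
[16] P0: load  L0 | P0:S(8), P1:S(8) | bus: none
[17] P1: store L1 := 74 | P0:I, P1:M(74) | bus: none
[18] P0: load  L0 | P0:S(8), P1:S(8) | bus: none
[19] P1: store L0 := 1 | P0:I, P1:M(1) | bus: BusRdX
[20] P0: store L0 := 57 | P0:M(57), P1:I | bus: BusRdX,Flush
[21] P0: store L0 := 59 | P0:M(59), P1:I | bus: none
[22] P0: store L1 := 14 | P0:M(14), P1:I | bus: BusRdX,Flush
[23] P1: load  L1 | P0:S(14), P1:S(14) | bus: BusRd,Flush
[24] P0: load  L1 | P0:S(14), P1:S(14) | bus: none
[25] P0: store L1 := 6 | P0:M(6), P1:I | bus: BusRdX
[26] P0: load  L0 | P0:M(59), P1:I | bus: none
[27] P0: load  L1 | P0:M(6), P1:I | bus: none

state = M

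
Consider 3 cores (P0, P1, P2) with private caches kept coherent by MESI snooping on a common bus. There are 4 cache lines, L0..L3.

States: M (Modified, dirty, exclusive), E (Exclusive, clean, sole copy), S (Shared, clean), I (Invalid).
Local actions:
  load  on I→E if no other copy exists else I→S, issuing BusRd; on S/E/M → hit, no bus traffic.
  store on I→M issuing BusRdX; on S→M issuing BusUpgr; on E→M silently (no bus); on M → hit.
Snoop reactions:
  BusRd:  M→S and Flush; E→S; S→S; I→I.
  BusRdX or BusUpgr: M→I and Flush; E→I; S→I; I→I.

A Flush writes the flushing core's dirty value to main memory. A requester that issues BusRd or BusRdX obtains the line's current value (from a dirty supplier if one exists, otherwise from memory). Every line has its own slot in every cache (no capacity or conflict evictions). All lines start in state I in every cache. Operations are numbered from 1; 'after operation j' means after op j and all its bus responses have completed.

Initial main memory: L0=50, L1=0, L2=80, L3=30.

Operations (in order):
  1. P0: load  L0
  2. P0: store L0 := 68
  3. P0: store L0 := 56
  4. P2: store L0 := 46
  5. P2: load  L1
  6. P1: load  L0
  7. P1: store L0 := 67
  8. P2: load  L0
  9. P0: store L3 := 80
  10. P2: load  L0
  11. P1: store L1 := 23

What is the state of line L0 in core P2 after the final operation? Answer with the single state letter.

step 1: P0: load  L0  ⟶  EII  (L0)  txn=BusRd  M[L0]=50
step 2: P0: store L0 := 68  ⟶  MII  (L0)  txn=∅  M[L0]=50
step 3: P0: store L0 := 56  ⟶  MII  (L0)  txn=∅  M[L0]=50
step 4: P2: store L0 := 46  ⟶  IIM  (L0)  txn=BusRdX+Flush  M[L0]=56
step 5: P2: load  L1  ⟶  IIE  (L1)  txn=BusRd  M[L1]=0
step 6: P1: load  L0  ⟶  ISS  (L0)  txn=BusRd+Flush  M[L0]=46
step 7: P1: store L0 := 67  ⟶  IMI  (L0)  txn=BusUpgr  M[L0]=46
step 8: P2: load  L0  ⟶  ISS  (L0)  txn=BusRd+Flush  M[L0]=67
step 9: P0: store L3 := 80  ⟶  MII  (L3)  txn=BusRdX  M[L3]=30
step 10: P2: load  L0  ⟶  ISS  (L0)  txn=∅  M[L0]=67
step 11: P1: store L1 := 23  ⟶  IMI  (L1)  txn=BusRdX  M[L1]=0

state = S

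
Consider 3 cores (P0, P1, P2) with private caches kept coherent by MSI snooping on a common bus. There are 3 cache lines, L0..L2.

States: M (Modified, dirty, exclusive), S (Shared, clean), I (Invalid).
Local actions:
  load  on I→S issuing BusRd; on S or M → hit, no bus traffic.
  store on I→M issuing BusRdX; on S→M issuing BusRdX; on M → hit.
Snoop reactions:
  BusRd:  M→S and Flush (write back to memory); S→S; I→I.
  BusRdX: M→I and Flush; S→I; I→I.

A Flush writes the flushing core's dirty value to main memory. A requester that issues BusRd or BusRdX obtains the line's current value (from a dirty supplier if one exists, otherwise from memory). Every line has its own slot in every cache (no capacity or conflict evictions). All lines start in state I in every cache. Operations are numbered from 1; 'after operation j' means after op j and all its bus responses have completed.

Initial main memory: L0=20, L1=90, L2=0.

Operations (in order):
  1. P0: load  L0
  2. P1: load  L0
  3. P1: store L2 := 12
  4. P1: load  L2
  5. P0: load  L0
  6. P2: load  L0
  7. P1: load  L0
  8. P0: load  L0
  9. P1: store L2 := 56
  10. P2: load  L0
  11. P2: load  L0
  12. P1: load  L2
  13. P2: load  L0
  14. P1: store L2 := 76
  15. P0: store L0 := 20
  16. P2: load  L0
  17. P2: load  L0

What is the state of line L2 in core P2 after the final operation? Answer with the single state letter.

step 1: P0: load  L0  ⟶  SII  (L0)  txn=BusRd  M[L0]=20
step 2: P1: load  L0  ⟶  SSI  (L0)  txn=BusRd  M[L0]=20
step 3: P1: store L2 := 12  ⟶  IMI  (L2)  txn=BusRdX  M[L2]=0
step 4: P1: load  L2  ⟶  IMI  (L2)  txn=∅  M[L2]=0
step 5: P0: load  L0  ⟶  SSI  (L0)  txn=∅  M[L0]=20
step 6: P2: load  L0  ⟶  SSS  (L0)  txn=BusRd  M[L0]=20
step 7: P1: load  L0  ⟶  SSS  (L0)  txn=∅  M[L0]=20
step 8: P0: load  L0  ⟶  SSS  (L0)  txn=∅  M[L0]=20
step 9: P1: store L2 := 56  ⟶  IMI  (L2)  txn=∅  M[L2]=0
step 10: P2: load  L0  ⟶  SSS  (L0)  txn=∅  M[L0]=20
step 11: P2: load  L0  ⟶  SSS  (L0)  txn=∅  M[L0]=20
step 12: P1: load  L2  ⟶  IMI  (L2)  txn=∅  M[L2]=0
step 13: P2: load  L0  ⟶  SSS  (L0)  txn=∅  M[L0]=20
step 14: P1: store L2 := 76  ⟶  IMI  (L2)  txn=∅  M[L2]=0
step 15: P0: store L0 := 20  ⟶  MII  (L0)  txn=BusRdX  M[L0]=20
step 16: P2: load  L0  ⟶  SIS  (L0)  txn=BusRd+Flush  M[L0]=20
step 17: P2: load  L0  ⟶  SIS  (L0)  txn=∅  M[L0]=20

state = I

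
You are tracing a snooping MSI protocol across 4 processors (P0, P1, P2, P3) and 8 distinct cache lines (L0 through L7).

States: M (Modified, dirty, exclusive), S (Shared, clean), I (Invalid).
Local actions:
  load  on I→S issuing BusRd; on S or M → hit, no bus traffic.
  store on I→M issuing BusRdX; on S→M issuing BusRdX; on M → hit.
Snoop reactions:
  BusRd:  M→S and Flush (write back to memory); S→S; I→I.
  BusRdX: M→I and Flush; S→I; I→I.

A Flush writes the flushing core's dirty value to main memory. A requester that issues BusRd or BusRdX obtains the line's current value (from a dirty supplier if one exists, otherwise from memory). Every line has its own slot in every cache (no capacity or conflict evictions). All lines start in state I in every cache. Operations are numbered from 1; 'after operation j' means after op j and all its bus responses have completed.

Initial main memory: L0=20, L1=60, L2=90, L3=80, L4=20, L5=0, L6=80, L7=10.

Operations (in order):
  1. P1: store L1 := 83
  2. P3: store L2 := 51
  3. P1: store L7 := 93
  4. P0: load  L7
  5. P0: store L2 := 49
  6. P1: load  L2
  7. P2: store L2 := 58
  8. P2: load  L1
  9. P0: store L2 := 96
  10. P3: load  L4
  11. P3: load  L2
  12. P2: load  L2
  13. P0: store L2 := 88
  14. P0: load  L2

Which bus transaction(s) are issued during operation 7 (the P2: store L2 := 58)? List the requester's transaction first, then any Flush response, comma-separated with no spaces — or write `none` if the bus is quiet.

1. P1: store L1 := 83  bus=[BusRdX]  L1: P0=I P1=M P2=I P3=I  mem[L1]=60
2. P3: store L2 := 51  bus=[BusRdX]  L2: P0=I P1=I P2=I P3=M  mem[L2]=90
3. P1: store L7 := 93  bus=[BusRdX]  L7: P0=I P1=M P2=I P3=I  mem[L7]=10
4. P0: load  L7  bus=[BusRd,Flush]  L7: P0=S P1=S P2=I P3=I  mem[L7]=93
5. P0: store L2 := 49  bus=[BusRdX,Flush]  L2: P0=M P1=I P2=I P3=I  mem[L2]=51
6. P1: load  L2  bus=[BusRd,Flush]  L2: P0=S P1=S P2=I P3=I  mem[L2]=49
7. P2: store L2 := 58  bus=[BusRdX]  L2: P0=I P1=I P2=M P3=I  mem[L2]=49
8. P2: load  L1  bus=[BusRd,Flush]  L1: P0=I P1=S P2=S P3=I  mem[L1]=83
9. P0: store L2 := 96  bus=[BusRdX,Flush]  L2: P0=M P1=I P2=I P3=I  mem[L2]=58
10. P3: load  L4  bus=[BusRd]  L4: P0=I P1=I P2=I P3=S  mem[L4]=20
11. P3: load  L2  bus=[BusRd,Flush]  L2: P0=S P1=I P2=I P3=S  mem[L2]=96
12. P2: load  L2  bus=[BusRd]  L2: P0=S P1=I P2=S P3=S  mem[L2]=96
13. P0: store L2 := 88  bus=[BusRdX]  L2: P0=M P1=I P2=I P3=I  mem[L2]=96
14. P0: load  L2  bus=[-]  L2: P0=M P1=I P2=I P3=I  mem[L2]=96

bus = BusRdX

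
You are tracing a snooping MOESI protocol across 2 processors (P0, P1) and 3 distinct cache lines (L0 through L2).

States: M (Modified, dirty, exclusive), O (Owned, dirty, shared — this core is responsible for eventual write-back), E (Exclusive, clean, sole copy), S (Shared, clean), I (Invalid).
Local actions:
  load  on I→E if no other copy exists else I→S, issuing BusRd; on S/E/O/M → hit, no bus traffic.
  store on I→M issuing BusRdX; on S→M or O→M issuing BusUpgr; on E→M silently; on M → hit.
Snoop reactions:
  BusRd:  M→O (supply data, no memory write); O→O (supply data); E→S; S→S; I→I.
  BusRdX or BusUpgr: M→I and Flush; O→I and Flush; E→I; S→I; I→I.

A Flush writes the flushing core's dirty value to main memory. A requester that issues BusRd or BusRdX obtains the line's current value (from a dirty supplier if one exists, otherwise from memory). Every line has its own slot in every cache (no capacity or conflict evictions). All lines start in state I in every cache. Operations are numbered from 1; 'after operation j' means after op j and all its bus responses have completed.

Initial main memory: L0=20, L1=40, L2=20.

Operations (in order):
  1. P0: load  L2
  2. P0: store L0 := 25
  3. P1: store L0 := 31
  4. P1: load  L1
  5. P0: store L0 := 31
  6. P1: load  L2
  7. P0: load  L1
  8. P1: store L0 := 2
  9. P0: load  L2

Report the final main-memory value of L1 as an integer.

memory[L1] = 40

step 1: P0: load  L2  ⟶  EI  (L2)  txn=BusRd  M[L2]=20
step 2: P0: store L0 := 25  ⟶  MI  (L0)  txn=BusRdX  M[L0]=20
step 3: P1: store L0 := 31  ⟶  IM  (L0)  txn=BusRdX+Flush  M[L0]=25
step 4: P1: load  L1  ⟶  IE  (L1)  txn=BusRd  M[L1]=40
step 5: P0: store L0 := 31  ⟶  MI  (L0)  txn=BusRdX+Flush  M[L0]=31
step 6: P1: load  L2  ⟶  SS  (L2)  txn=BusRd  M[L2]=20
step 7: P0: load  L1  ⟶  SS  (L1)  txn=BusRd  M[L1]=40
step 8: P1: store L0 := 2  ⟶  IM  (L0)  txn=BusRdX+Flush  M[L0]=31
step 9: P0: load  L2  ⟶  SS  (L2)  txn=∅  M[L2]=20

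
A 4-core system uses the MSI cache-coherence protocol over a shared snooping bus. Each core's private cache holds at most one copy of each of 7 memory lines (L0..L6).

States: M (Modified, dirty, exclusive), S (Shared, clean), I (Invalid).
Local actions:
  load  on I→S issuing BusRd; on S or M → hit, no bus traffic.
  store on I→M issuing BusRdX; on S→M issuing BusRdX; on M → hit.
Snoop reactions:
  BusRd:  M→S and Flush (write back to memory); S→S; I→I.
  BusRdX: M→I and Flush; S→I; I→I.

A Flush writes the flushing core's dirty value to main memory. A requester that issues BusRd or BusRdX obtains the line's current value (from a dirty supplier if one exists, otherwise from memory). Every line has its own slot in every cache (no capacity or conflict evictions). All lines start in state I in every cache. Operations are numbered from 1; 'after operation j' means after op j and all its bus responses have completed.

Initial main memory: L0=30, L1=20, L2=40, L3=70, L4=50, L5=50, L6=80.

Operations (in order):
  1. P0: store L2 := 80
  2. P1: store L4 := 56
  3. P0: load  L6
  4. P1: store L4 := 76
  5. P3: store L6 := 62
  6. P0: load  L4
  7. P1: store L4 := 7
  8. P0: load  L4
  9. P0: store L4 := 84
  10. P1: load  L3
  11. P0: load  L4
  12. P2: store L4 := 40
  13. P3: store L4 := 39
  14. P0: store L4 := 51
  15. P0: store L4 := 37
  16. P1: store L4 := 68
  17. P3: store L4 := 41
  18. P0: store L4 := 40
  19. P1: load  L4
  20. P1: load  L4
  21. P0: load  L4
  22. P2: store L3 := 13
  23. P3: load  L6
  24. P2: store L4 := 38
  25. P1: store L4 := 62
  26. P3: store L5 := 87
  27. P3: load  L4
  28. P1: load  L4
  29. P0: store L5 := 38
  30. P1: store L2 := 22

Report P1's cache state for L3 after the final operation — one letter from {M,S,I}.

state = I

  op1 P0: store L2 := 80 → M/I/I/I on L2; bus BusRdX; mem=40
  op2 P1: store L4 := 56 → I/M/I/I on L4; bus BusRdX; mem=50
  op3 P0: load  L6 → S/I/I/I on L6; bus BusRd; mem=80
  op4 P1: store L4 := 76 → I/M/I/I on L4; bus (none); mem=50
  op5 P3: store L6 := 62 → I/I/I/M on L6; bus BusRdX; mem=80
  op6 P0: load  L4 → S/S/I/I on L4; bus BusRd Flush; mem=76
  op7 P1: store L4 := 7 → I/M/I/I on L4; bus BusRdX; mem=76
  op8 P0: load  L4 → S/S/I/I on L4; bus BusRd Flush; mem=7
  op9 P0: store L4 := 84 → M/I/I/I on L4; bus BusRdX; mem=7
  op10 P1: load  L3 → I/S/I/I on L3; bus BusRd; mem=70
  op11 P0: load  L4 → M/I/I/I on L4; bus (none); mem=7
  op12 P2: store L4 := 40 → I/I/M/I on L4; bus BusRdX Flush; mem=84
  op13 P3: store L4 := 39 → I/I/I/M on L4; bus BusRdX Flush; mem=40
  op14 P0: store L4 := 51 → M/I/I/I on L4; bus BusRdX Flush; mem=39
  op15 P0: store L4 := 37 → M/I/I/I on L4; bus (none); mem=39
  op16 P1: store L4 := 68 → I/M/I/I on L4; bus BusRdX Flush; mem=37
  op17 P3: store L4 := 41 → I/I/I/M on L4; bus BusRdX Flush; mem=68
  op18 P0: store L4 := 40 → M/I/I/I on L4; bus BusRdX Flush; mem=41
  op19 P1: load  L4 → S/S/I/I on L4; bus BusRd Flush; mem=40
  op20 P1: load  L4 → S/S/I/I on L4; bus (none); mem=40
  op21 P0: load  L4 → S/S/I/I on L4; bus (none); mem=40
  op22 P2: store L3 := 13 → I/I/M/I on L3; bus BusRdX; mem=70
  op23 P3: load  L6 → I/I/I/M on L6; bus (none); mem=80
  op24 P2: store L4 := 38 → I/I/M/I on L4; bus BusRdX; mem=40
  op25 P1: store L4 := 62 → I/M/I/I on L4; bus BusRdX Flush; mem=38
  op26 P3: store L5 := 87 → I/I/I/M on L5; bus BusRdX; mem=50
  op27 P3: load  L4 → I/S/I/S on L4; bus BusRd Flush; mem=62
  op28 P1: load  L4 → I/S/I/S on L4; bus (none); mem=62
  op29 P0: store L5 := 38 → M/I/I/I on L5; bus BusRdX Flush; mem=87
  op30 P1: store L2 := 22 → I/M/I/I on L2; bus BusRdX Flush; mem=80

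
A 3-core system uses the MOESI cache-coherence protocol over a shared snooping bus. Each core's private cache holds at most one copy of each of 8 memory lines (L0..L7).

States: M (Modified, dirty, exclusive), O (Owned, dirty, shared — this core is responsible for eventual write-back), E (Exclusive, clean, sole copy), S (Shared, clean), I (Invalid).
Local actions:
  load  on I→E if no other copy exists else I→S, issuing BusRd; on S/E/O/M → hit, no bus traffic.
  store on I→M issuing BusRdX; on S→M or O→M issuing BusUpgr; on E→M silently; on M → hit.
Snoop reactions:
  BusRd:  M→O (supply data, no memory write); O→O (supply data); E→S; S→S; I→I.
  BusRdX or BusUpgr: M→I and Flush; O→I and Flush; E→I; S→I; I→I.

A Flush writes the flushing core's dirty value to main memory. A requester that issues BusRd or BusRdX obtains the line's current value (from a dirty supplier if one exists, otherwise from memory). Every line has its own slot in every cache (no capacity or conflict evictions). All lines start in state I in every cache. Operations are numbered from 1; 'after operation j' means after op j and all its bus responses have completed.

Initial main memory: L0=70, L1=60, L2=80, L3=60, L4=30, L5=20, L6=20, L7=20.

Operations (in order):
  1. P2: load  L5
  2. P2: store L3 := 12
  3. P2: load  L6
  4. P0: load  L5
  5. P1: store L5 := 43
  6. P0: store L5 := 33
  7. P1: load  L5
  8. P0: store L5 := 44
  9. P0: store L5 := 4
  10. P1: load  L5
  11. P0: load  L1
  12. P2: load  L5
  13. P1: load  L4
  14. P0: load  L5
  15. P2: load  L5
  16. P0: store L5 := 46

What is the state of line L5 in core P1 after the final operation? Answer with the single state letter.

state = I

step 1: P2: load  L5  ⟶  IIE  (L5)  txn=BusRd  M[L5]=20
step 2: P2: store L3 := 12  ⟶  IIM  (L3)  txn=BusRdX  M[L3]=60
step 3: P2: load  L6  ⟶  IIE  (L6)  txn=BusRd  M[L6]=20
step 4: P0: load  L5  ⟶  SIS  (L5)  txn=BusRd  M[L5]=20
step 5: P1: store L5 := 43  ⟶  IMI  (L5)  txn=BusRdX  M[L5]=20
step 6: P0: store L5 := 33  ⟶  MII  (L5)  txn=BusRdX+Flush  M[L5]=43
step 7: P1: load  L5  ⟶  OSI  (L5)  txn=BusRd  M[L5]=43
step 8: P0: store L5 := 44  ⟶  MII  (L5)  txn=BusUpgr  M[L5]=43
step 9: P0: store L5 := 4  ⟶  MII  (L5)  txn=∅  M[L5]=43
step 10: P1: load  L5  ⟶  OSI  (L5)  txn=BusRd  M[L5]=43
step 11: P0: load  L1  ⟶  EII  (L1)  txn=BusRd  M[L1]=60
step 12: P2: load  L5  ⟶  OSS  (L5)  txn=BusRd  M[L5]=43
step 13: P1: load  L4  ⟶  IEI  (L4)  txn=BusRd  M[L4]=30
step 14: P0: load  L5  ⟶  OSS  (L5)  txn=∅  M[L5]=43
step 15: P2: load  L5  ⟶  OSS  (L5)  txn=∅  M[L5]=43
step 16: P0: store L5 := 46  ⟶  MII  (L5)  txn=BusUpgr  M[L5]=43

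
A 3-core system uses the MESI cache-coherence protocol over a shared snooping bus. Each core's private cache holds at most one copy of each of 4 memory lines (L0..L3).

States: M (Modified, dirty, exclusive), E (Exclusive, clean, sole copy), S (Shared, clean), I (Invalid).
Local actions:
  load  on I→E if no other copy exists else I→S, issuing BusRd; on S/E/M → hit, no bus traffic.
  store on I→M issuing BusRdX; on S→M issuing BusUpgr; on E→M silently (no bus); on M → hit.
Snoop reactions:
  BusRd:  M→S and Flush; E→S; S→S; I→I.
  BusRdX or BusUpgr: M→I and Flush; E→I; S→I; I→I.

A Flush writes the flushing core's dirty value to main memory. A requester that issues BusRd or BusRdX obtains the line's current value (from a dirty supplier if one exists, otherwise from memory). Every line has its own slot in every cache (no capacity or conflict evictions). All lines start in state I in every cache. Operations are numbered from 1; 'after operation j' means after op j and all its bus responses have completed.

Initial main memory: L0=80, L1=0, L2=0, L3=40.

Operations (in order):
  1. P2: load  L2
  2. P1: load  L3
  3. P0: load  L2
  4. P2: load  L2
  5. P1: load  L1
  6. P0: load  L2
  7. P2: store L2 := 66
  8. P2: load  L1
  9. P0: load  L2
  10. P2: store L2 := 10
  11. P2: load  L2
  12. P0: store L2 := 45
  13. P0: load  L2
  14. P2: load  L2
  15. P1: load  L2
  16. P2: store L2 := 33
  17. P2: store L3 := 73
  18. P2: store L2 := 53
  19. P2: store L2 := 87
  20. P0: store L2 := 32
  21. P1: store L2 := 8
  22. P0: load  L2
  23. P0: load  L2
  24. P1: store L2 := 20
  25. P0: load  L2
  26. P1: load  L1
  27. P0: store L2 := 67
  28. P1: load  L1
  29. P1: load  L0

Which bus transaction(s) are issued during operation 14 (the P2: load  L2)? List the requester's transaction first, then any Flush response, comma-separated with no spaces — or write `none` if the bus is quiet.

bus = BusRd,Flush

1. P2: load  L2  bus=[BusRd]  L2: P0=I P1=I P2=E  mem[L2]=0
2. P1: load  L3  bus=[BusRd]  L3: P0=I P1=E P2=I  mem[L3]=40
3. P0: load  L2  bus=[BusRd]  L2: P0=S P1=I P2=S  mem[L2]=0
4. P2: load  L2  bus=[-]  L2: P0=S P1=I P2=S  mem[L2]=0
5. P1: load  L1  bus=[BusRd]  L1: P0=I P1=E P2=I  mem[L1]=0
6. P0: load  L2  bus=[-]  L2: P0=S P1=I P2=S  mem[L2]=0
7. P2: store L2 := 66  bus=[BusUpgr]  L2: P0=I P1=I P2=M  mem[L2]=0
8. P2: load  L1  bus=[BusRd]  L1: P0=I P1=S P2=S  mem[L1]=0
9. P0: load  L2  bus=[BusRd,Flush]  L2: P0=S P1=I P2=S  mem[L2]=66
10. P2: store L2 := 10  bus=[BusUpgr]  L2: P0=I P1=I P2=M  mem[L2]=66
11. P2: load  L2  bus=[-]  L2: P0=I P1=I P2=M  mem[L2]=66
12. P0: store L2 := 45  bus=[BusRdX,Flush]  L2: P0=M P1=I P2=I  mem[L2]=10
13. P0: load  L2  bus=[-]  L2: P0=M P1=I P2=I  mem[L2]=10
14. P2: load  L2  bus=[BusRd,Flush]  L2: P0=S P1=I P2=S  mem[L2]=45
15. P1: load  L2  bus=[BusRd]  L2: P0=S P1=S P2=S  mem[L2]=45
16. P2: store L2 := 33  bus=[BusUpgr]  L2: P0=I P1=I P2=M  mem[L2]=45
17. P2: store L3 := 73  bus=[BusRdX]  L3: P0=I P1=I P2=M  mem[L3]=40
18. P2: store L2 := 53  bus=[-]  L2: P0=I P1=I P2=M  mem[L2]=45
19. P2: store L2 := 87  bus=[-]  L2: P0=I P1=I P2=M  mem[L2]=45
20. P0: store L2 := 32  bus=[BusRdX,Flush]  L2: P0=M P1=I P2=I  mem[L2]=87
21. P1: store L2 := 8  bus=[BusRdX,Flush]  L2: P0=I P1=M P2=I  mem[L2]=32
22. P0: load  L2  bus=[BusRd,Flush]  L2: P0=S P1=S P2=I  mem[L2]=8
23. P0: load  L2  bus=[-]  L2: P0=S P1=S P2=I  mem[L2]=8
24. P1: store L2 := 20  bus=[BusUpgr]  L2: P0=I P1=M P2=I  mem[L2]=8
25. P0: load  L2  bus=[BusRd,Flush]  L2: P0=S P1=S P2=I  mem[L2]=20
26. P1: load  L1  bus=[-]  L1: P0=I P1=S P2=S  mem[L1]=0
27. P0: store L2 := 67  bus=[BusUpgr]  L2: P0=M P1=I P2=I  mem[L2]=20
28. P1: load  L1  bus=[-]  L1: P0=I P1=S P2=S  mem[L1]=0
29. P1: load  L0  bus=[BusRd]  L0: P0=I P1=E P2=I  mem[L0]=80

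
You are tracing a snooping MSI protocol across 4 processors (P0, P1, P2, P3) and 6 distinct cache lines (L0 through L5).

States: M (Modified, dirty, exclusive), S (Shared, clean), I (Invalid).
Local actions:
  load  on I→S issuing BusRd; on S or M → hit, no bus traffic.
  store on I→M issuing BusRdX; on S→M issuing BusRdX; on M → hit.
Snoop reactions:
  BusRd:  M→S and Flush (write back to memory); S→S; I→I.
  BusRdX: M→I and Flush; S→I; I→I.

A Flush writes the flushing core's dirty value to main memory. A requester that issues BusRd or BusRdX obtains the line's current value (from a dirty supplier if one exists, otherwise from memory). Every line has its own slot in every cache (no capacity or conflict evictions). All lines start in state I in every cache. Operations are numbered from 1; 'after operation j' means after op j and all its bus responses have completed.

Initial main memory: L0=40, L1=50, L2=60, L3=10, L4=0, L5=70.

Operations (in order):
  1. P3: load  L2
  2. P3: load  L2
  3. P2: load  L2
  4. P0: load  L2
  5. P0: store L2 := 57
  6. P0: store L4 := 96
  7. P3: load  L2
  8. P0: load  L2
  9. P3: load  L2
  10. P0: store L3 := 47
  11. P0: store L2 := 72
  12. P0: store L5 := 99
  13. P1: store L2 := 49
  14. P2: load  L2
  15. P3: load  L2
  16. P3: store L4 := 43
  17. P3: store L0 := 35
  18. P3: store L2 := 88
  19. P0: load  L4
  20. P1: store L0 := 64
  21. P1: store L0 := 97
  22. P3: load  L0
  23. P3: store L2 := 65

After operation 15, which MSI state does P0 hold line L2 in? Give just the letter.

state = I

step 1: P3: load  L2  ⟶  IIIS  (L2)  txn=BusRd  M[L2]=60
step 2: P3: load  L2  ⟶  IIIS  (L2)  txn=∅  M[L2]=60
step 3: P2: load  L2  ⟶  IISS  (L2)  txn=BusRd  M[L2]=60
step 4: P0: load  L2  ⟶  SISS  (L2)  txn=BusRd  M[L2]=60
step 5: P0: store L2 := 57  ⟶  MIII  (L2)  txn=BusRdX  M[L2]=60
step 6: P0: store L4 := 96  ⟶  MIII  (L4)  txn=BusRdX  M[L4]=0
step 7: P3: load  L2  ⟶  SIIS  (L2)  txn=BusRd+Flush  M[L2]=57
step 8: P0: load  L2  ⟶  SIIS  (L2)  txn=∅  M[L2]=57
step 9: P3: load  L2  ⟶  SIIS  (L2)  txn=∅  M[L2]=57
step 10: P0: store L3 := 47  ⟶  MIII  (L3)  txn=BusRdX  M[L3]=10
step 11: P0: store L2 := 72  ⟶  MIII  (L2)  txn=BusRdX  M[L2]=57
step 12: P0: store L5 := 99  ⟶  MIII  (L5)  txn=BusRdX  M[L5]=70
step 13: P1: store L2 := 49  ⟶  IMII  (L2)  txn=BusRdX+Flush  M[L2]=72
step 14: P2: load  L2  ⟶  ISSI  (L2)  txn=BusRd+Flush  M[L2]=49
step 15: P3: load  L2  ⟶  ISSS  (L2)  txn=BusRd  M[L2]=49
step 16: P3: store L4 := 43  ⟶  IIIM  (L4)  txn=BusRdX+Flush  M[L4]=96
step 17: P3: store L0 := 35  ⟶  IIIM  (L0)  txn=BusRdX  M[L0]=40
step 18: P3: store L2 := 88  ⟶  IIIM  (L2)  txn=BusRdX  M[L2]=49
step 19: P0: load  L4  ⟶  SIIS  (L4)  txn=BusRd+Flush  M[L4]=43
step 20: P1: store L0 := 64  ⟶  IMII  (L0)  txn=BusRdX+Flush  M[L0]=35
step 21: P1: store L0 := 97  ⟶  IMII  (L0)  txn=∅  M[L0]=35
step 22: P3: load  L0  ⟶  ISIS  (L0)  txn=BusRd+Flush  M[L0]=97
step 23: P3: store L2 := 65  ⟶  IIIM  (L2)  txn=∅  M[L2]=49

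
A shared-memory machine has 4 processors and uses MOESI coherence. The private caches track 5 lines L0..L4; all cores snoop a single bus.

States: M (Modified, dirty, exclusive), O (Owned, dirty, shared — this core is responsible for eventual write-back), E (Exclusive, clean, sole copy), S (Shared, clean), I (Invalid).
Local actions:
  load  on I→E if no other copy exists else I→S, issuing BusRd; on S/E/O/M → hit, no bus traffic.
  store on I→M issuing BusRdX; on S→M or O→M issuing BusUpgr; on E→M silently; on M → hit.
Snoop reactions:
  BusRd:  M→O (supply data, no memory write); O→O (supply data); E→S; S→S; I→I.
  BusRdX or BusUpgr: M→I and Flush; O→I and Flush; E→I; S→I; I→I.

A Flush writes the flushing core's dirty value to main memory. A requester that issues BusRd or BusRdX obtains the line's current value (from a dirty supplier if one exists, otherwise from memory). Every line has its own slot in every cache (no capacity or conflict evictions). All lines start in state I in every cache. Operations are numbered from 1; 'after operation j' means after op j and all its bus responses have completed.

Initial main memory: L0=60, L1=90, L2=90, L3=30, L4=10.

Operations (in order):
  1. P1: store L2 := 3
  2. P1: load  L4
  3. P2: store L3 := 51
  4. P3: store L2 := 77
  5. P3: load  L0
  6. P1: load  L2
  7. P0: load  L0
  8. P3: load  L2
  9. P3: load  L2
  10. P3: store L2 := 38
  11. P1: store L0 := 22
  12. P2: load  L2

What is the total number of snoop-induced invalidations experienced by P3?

1. P1: store L2 := 3  bus=[BusRdX]  L2: P0=I P1=M P2=I P3=I  mem[L2]=90
2. P1: load  L4  bus=[BusRd]  L4: P0=I P1=E P2=I P3=I  mem[L4]=10
3. P2: store L3 := 51  bus=[BusRdX]  L3: P0=I P1=I P2=M P3=I  mem[L3]=30
4. P3: store L2 := 77  bus=[BusRdX,Flush]  L2: P0=I P1=I P2=I P3=M  mem[L2]=3
5. P3: load  L0  bus=[BusRd]  L0: P0=I P1=I P2=I P3=E  mem[L0]=60
6. P1: load  L2  bus=[BusRd]  L2: P0=I P1=S P2=I P3=O  mem[L2]=3
7. P0: load  L0  bus=[BusRd]  L0: P0=S P1=I P2=I P3=S  mem[L0]=60
8. P3: load  L2  bus=[-]  L2: P0=I P1=S P2=I P3=O  mem[L2]=3
9. P3: load  L2  bus=[-]  L2: P0=I P1=S P2=I P3=O  mem[L2]=3
10. P3: store L2 := 38  bus=[BusUpgr]  L2: P0=I P1=I P2=I P3=M  mem[L2]=3
11. P1: store L0 := 22  bus=[BusRdX]  L0: P0=I P1=M P2=I P3=I  mem[L0]=60
12. P2: load  L2  bus=[BusRd]  L2: P0=I P1=I P2=S P3=O  mem[L2]=3

invalidations = 1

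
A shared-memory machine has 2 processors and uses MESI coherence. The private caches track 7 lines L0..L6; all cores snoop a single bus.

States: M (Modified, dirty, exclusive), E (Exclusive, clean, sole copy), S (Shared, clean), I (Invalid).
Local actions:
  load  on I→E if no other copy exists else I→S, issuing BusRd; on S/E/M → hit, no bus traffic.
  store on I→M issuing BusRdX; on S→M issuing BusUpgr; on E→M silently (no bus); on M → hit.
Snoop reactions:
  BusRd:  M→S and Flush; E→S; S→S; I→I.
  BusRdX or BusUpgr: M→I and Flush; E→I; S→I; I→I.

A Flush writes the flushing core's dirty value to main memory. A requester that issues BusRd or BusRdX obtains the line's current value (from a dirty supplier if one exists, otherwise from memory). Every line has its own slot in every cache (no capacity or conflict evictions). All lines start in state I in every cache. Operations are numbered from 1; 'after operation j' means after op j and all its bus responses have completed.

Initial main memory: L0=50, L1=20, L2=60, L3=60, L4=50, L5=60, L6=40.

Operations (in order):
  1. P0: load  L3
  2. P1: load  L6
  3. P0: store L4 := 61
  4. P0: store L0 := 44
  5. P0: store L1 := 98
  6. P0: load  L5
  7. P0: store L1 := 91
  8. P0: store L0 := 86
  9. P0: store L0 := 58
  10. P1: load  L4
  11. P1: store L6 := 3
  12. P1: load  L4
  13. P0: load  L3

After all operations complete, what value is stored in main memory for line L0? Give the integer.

memory[L0] = 50

1. P0: load  L3  bus=[BusRd]  L3: P0=E P1=I  mem[L3]=60
2. P1: load  L6  bus=[BusRd]  L6: P0=I P1=E  mem[L6]=40
3. P0: store L4 := 61  bus=[BusRdX]  L4: P0=M P1=I  mem[L4]=50
4. P0: store L0 := 44  bus=[BusRdX]  L0: P0=M P1=I  mem[L0]=50
5. P0: store L1 := 98  bus=[BusRdX]  L1: P0=M P1=I  mem[L1]=20
6. P0: load  L5  bus=[BusRd]  L5: P0=E P1=I  mem[L5]=60
7. P0: store L1 := 91  bus=[-]  L1: P0=M P1=I  mem[L1]=20
8. P0: store L0 := 86  bus=[-]  L0: P0=M P1=I  mem[L0]=50
9. P0: store L0 := 58  bus=[-]  L0: P0=M P1=I  mem[L0]=50
10. P1: load  L4  bus=[BusRd,Flush]  L4: P0=S P1=S  mem[L4]=61
11. P1: store L6 := 3  bus=[-]  L6: P0=I P1=M  mem[L6]=40
12. P1: load  L4  bus=[-]  L4: P0=S P1=S  mem[L4]=61
13. P0: load  L3  bus=[-]  L3: P0=E P1=I  mem[L3]=60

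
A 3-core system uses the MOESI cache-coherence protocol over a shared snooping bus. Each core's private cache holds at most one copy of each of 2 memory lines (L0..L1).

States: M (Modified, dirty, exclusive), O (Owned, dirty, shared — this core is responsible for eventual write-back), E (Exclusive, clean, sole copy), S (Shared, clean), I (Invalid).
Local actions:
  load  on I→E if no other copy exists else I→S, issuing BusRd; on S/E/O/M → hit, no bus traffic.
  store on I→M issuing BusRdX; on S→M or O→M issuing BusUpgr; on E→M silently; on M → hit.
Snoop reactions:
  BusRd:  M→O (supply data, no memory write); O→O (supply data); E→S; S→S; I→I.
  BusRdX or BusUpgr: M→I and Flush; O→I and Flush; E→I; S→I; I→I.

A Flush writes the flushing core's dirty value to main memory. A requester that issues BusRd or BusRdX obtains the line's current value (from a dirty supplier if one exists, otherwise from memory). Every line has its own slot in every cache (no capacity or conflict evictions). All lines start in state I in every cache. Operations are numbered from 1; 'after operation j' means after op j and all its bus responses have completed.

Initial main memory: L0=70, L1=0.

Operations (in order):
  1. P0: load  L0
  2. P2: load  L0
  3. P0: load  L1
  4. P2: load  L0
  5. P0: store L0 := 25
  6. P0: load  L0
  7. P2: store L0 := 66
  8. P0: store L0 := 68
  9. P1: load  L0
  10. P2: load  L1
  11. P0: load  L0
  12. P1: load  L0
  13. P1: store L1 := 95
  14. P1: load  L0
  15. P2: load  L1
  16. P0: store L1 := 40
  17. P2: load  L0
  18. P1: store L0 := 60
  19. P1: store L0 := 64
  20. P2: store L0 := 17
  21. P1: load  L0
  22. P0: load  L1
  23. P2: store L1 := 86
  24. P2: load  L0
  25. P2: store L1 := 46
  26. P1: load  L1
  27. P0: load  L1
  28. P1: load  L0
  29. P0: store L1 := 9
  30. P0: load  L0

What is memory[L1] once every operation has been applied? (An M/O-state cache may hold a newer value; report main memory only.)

step 1: P0: load  L0  ⟶  EII  (L0)  txn=BusRd  M[L0]=70
step 2: P2: load  L0  ⟶  SIS  (L0)  txn=BusRd  M[L0]=70
step 3: P0: load  L1  ⟶  EII  (L1)  txn=BusRd  M[L1]=0
step 4: P2: load  L0  ⟶  SIS  (L0)  txn=∅  M[L0]=70
step 5: P0: store L0 := 25  ⟶  MII  (L0)  txn=BusUpgr  M[L0]=70
step 6: P0: load  L0  ⟶  MII  (L0)  txn=∅  M[L0]=70
step 7: P2: store L0 := 66  ⟶  IIM  (L0)  txn=BusRdX+Flush  M[L0]=25
step 8: P0: store L0 := 68  ⟶  MII  (L0)  txn=BusRdX+Flush  M[L0]=66
step 9: P1: load  L0  ⟶  OSI  (L0)  txn=BusRd  M[L0]=66
step 10: P2: load  L1  ⟶  SIS  (L1)  txn=BusRd  M[L1]=0
step 11: P0: load  L0  ⟶  OSI  (L0)  txn=∅  M[L0]=66
step 12: P1: load  L0  ⟶  OSI  (L0)  txn=∅  M[L0]=66
step 13: P1: store L1 := 95  ⟶  IMI  (L1)  txn=BusRdX  M[L1]=0
step 14: P1: load  L0  ⟶  OSI  (L0)  txn=∅  M[L0]=66
step 15: P2: load  L1  ⟶  IOS  (L1)  txn=BusRd  M[L1]=0
step 16: P0: store L1 := 40  ⟶  MII  (L1)  txn=BusRdX+Flush  M[L1]=95
step 17: P2: load  L0  ⟶  OSS  (L0)  txn=BusRd  M[L0]=66
step 18: P1: store L0 := 60  ⟶  IMI  (L0)  txn=BusUpgr+Flush  M[L0]=68
step 19: P1: store L0 := 64  ⟶  IMI  (L0)  txn=∅  M[L0]=68
step 20: P2: store L0 := 17  ⟶  IIM  (L0)  txn=BusRdX+Flush  M[L0]=64
step 21: P1: load  L0  ⟶  ISO  (L0)  txn=BusRd  M[L0]=64
step 22: P0: load  L1  ⟶  MII  (L1)  txn=∅  M[L1]=95
step 23: P2: store L1 := 86  ⟶  IIM  (L1)  txn=BusRdX+Flush  M[L1]=40
step 24: P2: load  L0  ⟶  ISO  (L0)  txn=∅  M[L0]=64
step 25: P2: store L1 := 46  ⟶  IIM  (L1)  txn=∅  M[L1]=40
step 26: P1: load  L1  ⟶  ISO  (L1)  txn=BusRd  M[L1]=40
step 27: P0: load  L1  ⟶  SSO  (L1)  txn=BusRd  M[L1]=40
step 28: P1: load  L0  ⟶  ISO  (L0)  txn=∅  M[L0]=64
step 29: P0: store L1 := 9  ⟶  MII  (L1)  txn=BusUpgr+Flush  M[L1]=46
step 30: P0: load  L0  ⟶  SSO  (L0)  txn=BusRd  M[L0]=64

memory[L1] = 46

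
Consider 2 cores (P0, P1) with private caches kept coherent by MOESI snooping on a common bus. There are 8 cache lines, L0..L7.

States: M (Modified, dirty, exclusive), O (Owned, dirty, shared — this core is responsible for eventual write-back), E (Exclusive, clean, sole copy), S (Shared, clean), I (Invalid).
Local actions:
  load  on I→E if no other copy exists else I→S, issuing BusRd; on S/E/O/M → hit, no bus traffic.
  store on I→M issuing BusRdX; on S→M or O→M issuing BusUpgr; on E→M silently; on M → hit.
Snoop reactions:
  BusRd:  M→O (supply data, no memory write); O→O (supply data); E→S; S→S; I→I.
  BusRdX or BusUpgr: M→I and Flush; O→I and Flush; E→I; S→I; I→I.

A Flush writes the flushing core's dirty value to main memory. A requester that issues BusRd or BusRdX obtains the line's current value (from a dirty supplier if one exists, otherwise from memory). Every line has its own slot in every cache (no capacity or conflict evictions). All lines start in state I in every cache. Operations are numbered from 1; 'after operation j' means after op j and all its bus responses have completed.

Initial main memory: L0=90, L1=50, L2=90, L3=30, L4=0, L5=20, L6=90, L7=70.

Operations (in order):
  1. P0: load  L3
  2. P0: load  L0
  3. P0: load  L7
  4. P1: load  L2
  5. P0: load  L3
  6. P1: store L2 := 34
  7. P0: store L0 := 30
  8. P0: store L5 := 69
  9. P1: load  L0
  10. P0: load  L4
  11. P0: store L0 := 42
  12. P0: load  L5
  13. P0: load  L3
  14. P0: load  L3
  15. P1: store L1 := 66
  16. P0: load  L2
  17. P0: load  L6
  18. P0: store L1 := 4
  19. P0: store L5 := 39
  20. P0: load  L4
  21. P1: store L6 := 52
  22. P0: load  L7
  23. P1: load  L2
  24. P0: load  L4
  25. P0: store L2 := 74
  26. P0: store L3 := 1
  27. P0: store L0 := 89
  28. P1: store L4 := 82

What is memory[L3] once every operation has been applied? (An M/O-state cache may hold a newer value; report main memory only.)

memory[L3] = 30

  op1 P0: load  L3 → E/I on L3; bus BusRd; mem=30
  op2 P0: load  L0 → E/I on L0; bus BusRd; mem=90
  op3 P0: load  L7 → E/I on L7; bus BusRd; mem=70
  op4 P1: load  L2 → I/E on L2; bus BusRd; mem=90
  op5 P0: load  L3 → E/I on L3; bus (none); mem=30
  op6 P1: store L2 := 34 → I/M on L2; bus (none); mem=90
  op7 P0: store L0 := 30 → M/I on L0; bus (none); mem=90
  op8 P0: store L5 := 69 → M/I on L5; bus BusRdX; mem=20
  op9 P1: load  L0 → O/S on L0; bus BusRd; mem=90
  op10 P0: load  L4 → E/I on L4; bus BusRd; mem=0
  op11 P0: store L0 := 42 → M/I on L0; bus BusUpgr; mem=90
  op12 P0: load  L5 → M/I on L5; bus (none); mem=20
  op13 P0: load  L3 → E/I on L3; bus (none); mem=30
  op14 P0: load  L3 → E/I on L3; bus (none); mem=30
  op15 P1: store L1 := 66 → I/M on L1; bus BusRdX; mem=50
  op16 P0: load  L2 → S/O on L2; bus BusRd; mem=90
  op17 P0: load  L6 → E/I on L6; bus BusRd; mem=90
  op18 P0: store L1 := 4 → M/I on L1; bus BusRdX Flush; mem=66
  op19 P0: store L5 := 39 → M/I on L5; bus (none); mem=20
  op20 P0: load  L4 → E/I on L4; bus (none); mem=0
  op21 P1: store L6 := 52 → I/M on L6; bus BusRdX; mem=90
  op22 P0: load  L7 → E/I on L7; bus (none); mem=70
  op23 P1: load  L2 → S/O on L2; bus (none); mem=90
  op24 P0: load  L4 → E/I on L4; bus (none); mem=0
  op25 P0: store L2 := 74 → M/I on L2; bus BusUpgr Flush; mem=34
  op26 P0: store L3 := 1 → M/I on L3; bus (none); mem=30
  op27 P0: store L0 := 89 → M/I on L0; bus (none); mem=90
  op28 P1: store L4 := 82 → I/M on L4; bus BusRdX; mem=0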